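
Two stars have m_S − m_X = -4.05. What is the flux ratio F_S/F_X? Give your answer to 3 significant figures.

F_S/F_X = 10^(−(m_S − m_X)/2.5) = 10^(4.05/2.5) = 10^1.620 = 41.69.

41.7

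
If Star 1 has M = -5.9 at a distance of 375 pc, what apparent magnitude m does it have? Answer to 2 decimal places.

1.97

m = M + 5 log₁₀(d/10 pc) = -5.9 + 5 log₁₀(375/10)
  = -5.9 + 5 × 1.574 = -5.9 + 7.87 = 1.97.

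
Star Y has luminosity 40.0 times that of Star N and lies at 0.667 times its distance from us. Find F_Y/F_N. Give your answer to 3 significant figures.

89.9

F = L/(4πd²), so F_Y/F_N = (L_Y/L_N) / (d_Y/d_N)²
= 40.0 / (0.667)² = 40.0 / 0.4449 = 89.91.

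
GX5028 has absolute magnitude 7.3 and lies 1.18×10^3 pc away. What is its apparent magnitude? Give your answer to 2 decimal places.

17.66

m = M + 5 log₁₀(d/10 pc) = 7.3 + 5 log₁₀(1.18×10^3/10)
  = 7.3 + 5 × 2.072 = 7.3 + 10.36 = 17.66.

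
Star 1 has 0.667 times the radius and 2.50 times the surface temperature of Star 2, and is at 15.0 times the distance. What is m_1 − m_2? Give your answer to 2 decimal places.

L_1/L_2 = (0.667)²(2.50)⁴ = 17.38.
F_1/F_2 = (L_1/L_2)/(d_1/d_2)² = 17.38/225.0 = 0.07724.
m_1 − m_2 = −2.5 log₁₀(0.07724) = 2.78.

2.78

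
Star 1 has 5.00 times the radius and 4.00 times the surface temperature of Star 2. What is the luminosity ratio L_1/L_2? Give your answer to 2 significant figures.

6.4×10^3

From the Stefan–Boltzmann law, L ∝ R²T⁴, so
L_1/L_2 = (R_1/R_2)² (T_1/T_2)⁴ = (5.00)² × (4.00)⁴ = 25.00 × 256.0 = 6400.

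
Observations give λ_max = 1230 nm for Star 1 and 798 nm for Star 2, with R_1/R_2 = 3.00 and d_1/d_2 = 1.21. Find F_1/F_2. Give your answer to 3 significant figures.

1.09

Wien's law: T_1/T_2 = λ_2/λ_1 = 798/1230 = 0.6488.
L_1/L_2 = (R_1/R_2)²(T_1/T_2)⁴ = (3.00)²(0.6488)⁴ = 1.595.
F_1/F_2 = (L_1/L_2)/(d_1/d_2)² = 1.595/(1.21)² = 1.089.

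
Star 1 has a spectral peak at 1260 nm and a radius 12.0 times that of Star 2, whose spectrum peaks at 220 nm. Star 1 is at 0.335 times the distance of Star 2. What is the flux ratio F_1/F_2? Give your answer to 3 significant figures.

1.19

Wien's law: T_1/T_2 = λ_2/λ_1 = 220/1260 = 0.1746.
L_1/L_2 = (R_1/R_2)²(T_1/T_2)⁴ = (12.0)²(0.1746)⁴ = 0.1338.
F_1/F_2 = (L_1/L_2)/(d_1/d_2)² = 0.1338/(0.335)² = 1.193.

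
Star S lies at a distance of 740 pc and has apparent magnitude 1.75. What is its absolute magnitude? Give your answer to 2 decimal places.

M = m − 5 log₁₀(d/10 pc) = 1.75 − 5 log₁₀(740/10)
  = 1.75 − 5 × 1.869 = 1.75 − 9.35 = -7.60.

-7.60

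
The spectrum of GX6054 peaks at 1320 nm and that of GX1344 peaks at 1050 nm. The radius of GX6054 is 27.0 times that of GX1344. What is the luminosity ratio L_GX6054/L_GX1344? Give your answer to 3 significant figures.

292

Wien's law gives T ∝ 1/λ_max, so T_GX6054/T_GX1344 = λ_GX1344/λ_GX6054 = 1050/1320 = 0.7955.
Then L ∝ R²T⁴ gives L_GX6054/L_GX1344 = (27.0)² × (0.7955)⁴ = 729.0 × 0.4004 = 291.9.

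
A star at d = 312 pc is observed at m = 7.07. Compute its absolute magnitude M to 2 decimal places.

M = m − 5 log₁₀(d/10 pc) = 7.07 − 5 log₁₀(312/10)
  = 7.07 − 5 × 1.494 = 7.07 − 7.47 = -0.40.

-0.40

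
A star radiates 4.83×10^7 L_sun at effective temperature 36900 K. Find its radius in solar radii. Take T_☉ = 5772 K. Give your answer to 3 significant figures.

170 solar radii

R/R_☉ = √(L/L_☉) / (T/T_☉)² = √(4.83×10^7) / (6.393)²
       = 6950 / 40.87 = 170.0.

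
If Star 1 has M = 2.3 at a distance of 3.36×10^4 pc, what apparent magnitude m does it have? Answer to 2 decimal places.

19.93

m = M + 5 log₁₀(d/10 pc) = 2.3 + 5 log₁₀(3.36×10^4/10)
  = 2.3 + 5 × 3.526 = 2.3 + 17.63 = 19.93.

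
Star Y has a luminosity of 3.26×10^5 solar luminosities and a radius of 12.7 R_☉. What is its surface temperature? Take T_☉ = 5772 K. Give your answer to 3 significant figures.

T/T_☉ = (L/L_☉)^(1/4) / (R/R_☉)^(1/2)
T = 5772 × (3.26×10^5)^(1/4) / √(12.7) = 5772 × 23.89 / 3.564 = 3.870×10^4 K.

3.87×10^4 K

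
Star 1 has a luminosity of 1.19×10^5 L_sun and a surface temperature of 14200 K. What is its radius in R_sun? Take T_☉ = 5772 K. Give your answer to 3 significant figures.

57.0 R_sun

R/R_☉ = √(L/L_☉) / (T/T_☉)² = √(1.19×10^5) / (2.460)²
       = 345.0 / 6.052 = 57.00.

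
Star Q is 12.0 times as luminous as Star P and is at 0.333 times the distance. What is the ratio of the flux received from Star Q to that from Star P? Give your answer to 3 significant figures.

F = L/(4πd²), so F_Q/F_P = (L_Q/L_P) / (d_Q/d_P)²
= 12.0 / (0.333)² = 12.0 / 0.1109 = 108.2.

108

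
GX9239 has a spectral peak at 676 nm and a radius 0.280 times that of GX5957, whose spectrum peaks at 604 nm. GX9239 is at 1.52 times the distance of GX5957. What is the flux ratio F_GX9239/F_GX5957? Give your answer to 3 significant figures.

Wien's law: T_GX9239/T_GX5957 = λ_GX5957/λ_GX9239 = 604/676 = 0.8935.
L_GX9239/L_GX5957 = (R_GX9239/R_GX5957)²(T_GX9239/T_GX5957)⁴ = (0.280)²(0.8935)⁴ = 0.04997.
F_GX9239/F_GX5957 = (L_GX9239/L_GX5957)/(d_GX9239/d_GX5957)² = 0.04997/(1.52)² = 0.02163.

0.0216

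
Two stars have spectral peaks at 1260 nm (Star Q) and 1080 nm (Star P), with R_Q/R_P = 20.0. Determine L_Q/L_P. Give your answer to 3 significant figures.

Wien's law gives T ∝ 1/λ_max, so T_Q/T_P = λ_P/λ_Q = 1080/1260 = 0.8571.
Then L ∝ R²T⁴ gives L_Q/L_P = (20.0)² × (0.8571)⁴ = 400.0 × 0.5398 = 215.9.

216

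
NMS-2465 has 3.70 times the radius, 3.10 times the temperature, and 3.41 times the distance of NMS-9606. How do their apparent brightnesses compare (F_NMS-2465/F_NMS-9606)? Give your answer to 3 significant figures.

L_NMS-2465/L_NMS-9606 = (R_NMS-2465/R_NMS-9606)²(T_NMS-2465/T_NMS-9606)⁴ = (3.70)² × (3.10)⁴ = 1264.
F_NMS-2465/F_NMS-9606 = (L_NMS-2465/L_NMS-9606)/(d_NMS-2465/d_NMS-9606)² = 1264 / (3.41)² = 108.7.

109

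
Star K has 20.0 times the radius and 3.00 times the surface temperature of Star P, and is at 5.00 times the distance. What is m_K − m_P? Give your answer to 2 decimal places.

L_K/L_P = (20.0)²(3.00)⁴ = 3.240×10^4.
F_K/F_P = (L_K/L_P)/(d_K/d_P)² = 3.240×10^4/25.00 = 1296.
m_K − m_P = −2.5 log₁₀(1296) = -7.78.

-7.78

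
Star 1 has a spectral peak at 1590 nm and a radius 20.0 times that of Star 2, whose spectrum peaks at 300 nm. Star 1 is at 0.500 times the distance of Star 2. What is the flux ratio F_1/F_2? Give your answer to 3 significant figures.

2.03

Wien's law: T_1/T_2 = λ_2/λ_1 = 300/1590 = 0.1887.
L_1/L_2 = (R_1/R_2)²(T_1/T_2)⁴ = (20.0)²(0.1887)⁴ = 0.5069.
F_1/F_2 = (L_1/L_2)/(d_1/d_2)² = 0.5069/(0.500)² = 2.028.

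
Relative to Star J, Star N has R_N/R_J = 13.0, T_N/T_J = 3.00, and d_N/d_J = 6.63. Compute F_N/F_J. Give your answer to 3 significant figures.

311

L_N/L_J = (R_N/R_J)²(T_N/T_J)⁴ = (13.0)² × (3.00)⁴ = 1.369×10^4.
F_N/F_J = (L_N/L_J)/(d_N/d_J)² = 1.369×10^4 / (6.63)² = 311.4.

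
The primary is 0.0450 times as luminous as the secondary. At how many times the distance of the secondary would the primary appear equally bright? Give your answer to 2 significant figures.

Equal flux requires L_p/d_p² = L_s/d_s², so d_p/d_s = √(L_p/L_s)
= √(0.0450) = 0.2121.

0.21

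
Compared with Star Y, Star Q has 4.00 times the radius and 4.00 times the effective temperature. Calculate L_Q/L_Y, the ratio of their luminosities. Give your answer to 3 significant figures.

From the Stefan–Boltzmann law, L ∝ R²T⁴, so
L_Q/L_Y = (R_Q/R_Y)² (T_Q/T_Y)⁴ = (4.00)² × (4.00)⁴ = 16.00 × 256.0 = 4096.

4.10×10^3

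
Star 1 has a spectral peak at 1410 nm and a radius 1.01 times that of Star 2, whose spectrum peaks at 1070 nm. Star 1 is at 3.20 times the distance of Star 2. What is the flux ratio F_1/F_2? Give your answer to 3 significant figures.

Wien's law: T_1/T_2 = λ_2/λ_1 = 1070/1410 = 0.7589.
L_1/L_2 = (R_1/R_2)²(T_1/T_2)⁴ = (1.01)²(0.7589)⁴ = 0.3383.
F_1/F_2 = (L_1/L_2)/(d_1/d_2)² = 0.3383/(3.20)² = 0.03304.

0.0330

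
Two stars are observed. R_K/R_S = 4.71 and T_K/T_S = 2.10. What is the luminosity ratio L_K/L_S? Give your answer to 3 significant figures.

431

From the Stefan–Boltzmann law, L ∝ R²T⁴, so
L_K/L_S = (R_K/R_S)² (T_K/T_S)⁴ = (4.71)² × (2.10)⁴ = 22.18 × 19.45 = 431.4.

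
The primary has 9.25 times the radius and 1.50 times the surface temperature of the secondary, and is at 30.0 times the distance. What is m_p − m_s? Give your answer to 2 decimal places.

0.79

L_p/L_s = (9.25)²(1.50)⁴ = 433.2.
F_p/F_s = (L_p/L_s)/(d_p/d_s)² = 433.2/900.0 = 0.4813.
m_p − m_s = −2.5 log₁₀(0.4813) = 0.79.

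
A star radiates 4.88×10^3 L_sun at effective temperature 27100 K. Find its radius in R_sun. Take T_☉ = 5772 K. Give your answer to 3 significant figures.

3.17 R_sun

R/R_☉ = √(L/L_☉) / (T/T_☉)² = √(4.88×10^3) / (4.695)²
       = 69.86 / 22.04 = 3.169.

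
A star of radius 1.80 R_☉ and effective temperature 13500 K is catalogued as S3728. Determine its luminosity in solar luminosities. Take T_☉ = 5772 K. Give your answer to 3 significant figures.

L/L_☉ = (R/R_☉)² (T/T_☉)⁴ = (1.80)² × (13500/5772)⁴
       = 3.240 × (2.339)⁴ = 3.240 × 29.92 = 96.96.

97.0 solar luminosities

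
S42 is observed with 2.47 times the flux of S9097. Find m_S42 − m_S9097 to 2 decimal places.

-0.98

m_S42 − m_S9097 = −2.5 log₁₀(F_S42/F_S9097) = −2.5 log₁₀(2.47) = −2.5 × (0.393) = -0.982.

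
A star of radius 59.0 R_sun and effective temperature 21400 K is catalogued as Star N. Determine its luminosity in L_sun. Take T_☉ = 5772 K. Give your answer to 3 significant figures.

L/L_☉ = (R/R_☉)² (T/T_☉)⁴ = (59.0)² × (21400/5772)⁴
       = 3481 × (3.708)⁴ = 3481 × 189.0 = 6.577×10^5.

6.58×10^5 L_sun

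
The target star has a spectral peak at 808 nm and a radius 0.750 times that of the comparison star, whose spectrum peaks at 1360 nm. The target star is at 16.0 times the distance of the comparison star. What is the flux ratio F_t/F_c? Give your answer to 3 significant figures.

0.0176

Wien's law: T_t/T_c = λ_c/λ_t = 1360/808 = 1.683.
L_t/L_c = (R_t/R_c)²(T_t/T_c)⁴ = (0.750)²(1.683)⁴ = 4.515.
F_t/F_c = (L_t/L_c)/(d_t/d_c)² = 4.515/(16.0)² = 0.01764.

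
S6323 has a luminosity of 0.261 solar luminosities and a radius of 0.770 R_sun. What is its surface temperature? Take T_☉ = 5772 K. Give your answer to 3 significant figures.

4.70×10^3 K

T/T_☉ = (L/L_☉)^(1/4) / (R/R_☉)^(1/2)
T = 5772 × (0.261)^(1/4) / √(0.770) = 5772 × 0.7148 / 0.8775 = 4702 K.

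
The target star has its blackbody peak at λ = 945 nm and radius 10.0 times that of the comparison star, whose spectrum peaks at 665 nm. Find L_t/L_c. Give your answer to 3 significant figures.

Wien's law gives T ∝ 1/λ_max, so T_t/T_c = λ_c/λ_t = 665/945 = 0.7037.
Then L ∝ R²T⁴ gives L_t/L_c = (10.0)² × (0.7037)⁴ = 100.0 × 0.2452 = 24.52.

24.5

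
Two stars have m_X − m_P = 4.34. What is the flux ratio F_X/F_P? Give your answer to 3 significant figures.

F_X/F_P = 10^(−(m_X − m_P)/2.5) = 10^(-4.34/2.5) = 10^-1.736 = 0.01837.

0.0184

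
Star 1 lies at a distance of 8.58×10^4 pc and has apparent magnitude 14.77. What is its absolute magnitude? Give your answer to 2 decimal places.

-4.90

M = m − 5 log₁₀(d/10 pc) = 14.77 − 5 log₁₀(8.58×10^4/10)
  = 14.77 − 5 × 3.933 = 14.77 − 19.67 = -4.90.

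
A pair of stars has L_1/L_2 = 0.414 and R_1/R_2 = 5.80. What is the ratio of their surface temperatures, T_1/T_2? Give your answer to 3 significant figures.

0.333

L ∝ R²T⁴ gives T ∝ (L/R²)^(1/4), so
T_1/T_2 = (0.414 / 5.80²)^(1/4) = (0.01231)^(1/4) = 0.3331.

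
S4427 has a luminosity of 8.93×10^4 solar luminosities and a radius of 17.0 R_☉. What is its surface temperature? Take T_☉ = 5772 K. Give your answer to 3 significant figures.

T/T_☉ = (L/L_☉)^(1/4) / (R/R_☉)^(1/2)
T = 5772 × (8.93×10^4)^(1/4) / √(17.0) = 5772 × 17.29 / 4.123 = 2.420×10^4 K.

2.42×10^4 K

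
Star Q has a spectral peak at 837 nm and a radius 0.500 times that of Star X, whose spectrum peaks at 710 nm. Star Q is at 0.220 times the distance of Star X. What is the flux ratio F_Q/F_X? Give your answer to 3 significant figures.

2.67

Wien's law: T_Q/T_X = λ_X/λ_Q = 710/837 = 0.8483.
L_Q/L_X = (R_Q/R_X)²(T_Q/T_X)⁴ = (0.500)²(0.8483)⁴ = 0.1294.
F_Q/F_X = (L_Q/L_X)/(d_Q/d_X)² = 0.1294/(0.220)² = 2.674.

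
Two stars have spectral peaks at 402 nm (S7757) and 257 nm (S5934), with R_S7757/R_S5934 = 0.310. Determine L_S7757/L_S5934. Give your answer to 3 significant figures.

Wien's law gives T ∝ 1/λ_max, so T_S7757/T_S5934 = λ_S5934/λ_S7757 = 257/402 = 0.6393.
Then L ∝ R²T⁴ gives L_S7757/L_S5934 = (0.310)² × (0.6393)⁴ = 0.09610 × 0.1670 = 0.01605.

0.0161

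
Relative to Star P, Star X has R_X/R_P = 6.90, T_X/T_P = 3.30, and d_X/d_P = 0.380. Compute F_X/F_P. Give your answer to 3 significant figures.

L_X/L_P = (R_X/R_P)²(T_X/T_P)⁴ = (6.90)² × (3.30)⁴ = 5646.
F_X/F_P = (L_X/L_P)/(d_X/d_P)² = 5646 / (0.380)² = 3.910×10^4.

3.91×10^4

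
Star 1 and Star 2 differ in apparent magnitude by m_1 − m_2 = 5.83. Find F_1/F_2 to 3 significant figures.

0.00466

F_1/F_2 = 10^(−(m_1 − m_2)/2.5) = 10^(-5.83/2.5) = 10^-2.332 = 0.004656.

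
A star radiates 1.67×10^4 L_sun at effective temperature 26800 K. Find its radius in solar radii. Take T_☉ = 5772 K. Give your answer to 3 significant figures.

5.99 solar radii

R/R_☉ = √(L/L_☉) / (T/T_☉)² = √(1.67×10^4) / (4.643)²
       = 129.2 / 21.56 = 5.994.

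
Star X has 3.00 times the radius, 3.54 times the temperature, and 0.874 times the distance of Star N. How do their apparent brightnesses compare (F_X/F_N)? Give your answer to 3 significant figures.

L_X/L_N = (R_X/R_N)²(T_X/T_N)⁴ = (3.00)² × (3.54)⁴ = 1413.
F_X/F_N = (L_X/L_N)/(d_X/d_N)² = 1413 / (0.874)² = 1850.

1.85×10^3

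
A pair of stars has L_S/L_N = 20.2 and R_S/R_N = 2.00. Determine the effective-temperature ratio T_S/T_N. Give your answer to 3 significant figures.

L ∝ R²T⁴ gives T ∝ (L/R²)^(1/4), so
T_S/T_N = (20.2 / 2.00²)^(1/4) = (5.050)^(1/4) = 1.499.

1.50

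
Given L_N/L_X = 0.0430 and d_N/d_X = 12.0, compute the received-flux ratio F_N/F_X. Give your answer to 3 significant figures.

2.99×10^-4

F = L/(4πd²), so F_N/F_X = (L_N/L_X) / (d_N/d_X)²
= 0.0430 / (12.0)² = 0.0430 / 144.0 = 2.986×10^-4.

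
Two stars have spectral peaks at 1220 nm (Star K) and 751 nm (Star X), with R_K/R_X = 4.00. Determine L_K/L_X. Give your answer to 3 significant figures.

Wien's law gives T ∝ 1/λ_max, so T_K/T_X = λ_X/λ_K = 751/1220 = 0.6156.
Then L ∝ R²T⁴ gives L_K/L_X = (4.00)² × (0.6156)⁴ = 16.00 × 0.1436 = 2.297.

2.30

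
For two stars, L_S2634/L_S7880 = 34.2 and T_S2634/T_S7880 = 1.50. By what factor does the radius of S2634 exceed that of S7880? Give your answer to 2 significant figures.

2.6

L ∝ R²T⁴ gives R ∝ √L / T², so
R_S2634/R_S7880 = √(34.2) / (1.50)² = 5.848 / 2.250 = 2.599.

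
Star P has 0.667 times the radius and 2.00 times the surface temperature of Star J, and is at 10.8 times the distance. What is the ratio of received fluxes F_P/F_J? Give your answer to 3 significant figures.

L_P/L_J = (R_P/R_J)²(T_P/T_J)⁴ = (0.667)² × (2.00)⁴ = 7.118.
F_P/F_J = (L_P/L_J)/(d_P/d_J)² = 7.118 / (10.8)² = 0.06103.

0.0610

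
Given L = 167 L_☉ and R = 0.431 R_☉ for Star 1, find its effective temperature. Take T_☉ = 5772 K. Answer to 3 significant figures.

T/T_☉ = (L/L_☉)^(1/4) / (R/R_☉)^(1/2)
T = 5772 × (167)^(1/4) / √(0.431) = 5772 × 3.595 / 0.6565 = 3.161×10^4 K.

3.16×10^4 K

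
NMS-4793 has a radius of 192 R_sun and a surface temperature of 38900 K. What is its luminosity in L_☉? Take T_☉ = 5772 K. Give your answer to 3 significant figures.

L/L_☉ = (R/R_☉)² (T/T_☉)⁴ = (192)² × (38900/5772)⁴
       = 3.686×10^4 × (6.739)⁴ = 3.686×10^4 × 2063 = 7.605×10^7.

7.60×10^7 L_☉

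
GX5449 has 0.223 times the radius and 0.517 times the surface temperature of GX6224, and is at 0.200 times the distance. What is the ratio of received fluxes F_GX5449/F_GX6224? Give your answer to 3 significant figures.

L_GX5449/L_GX6224 = (R_GX5449/R_GX6224)²(T_GX5449/T_GX6224)⁴ = (0.223)² × (0.517)⁴ = 0.003553.
F_GX5449/F_GX6224 = (L_GX5449/L_GX6224)/(d_GX5449/d_GX6224)² = 0.003553 / (0.200)² = 0.08882.

0.0888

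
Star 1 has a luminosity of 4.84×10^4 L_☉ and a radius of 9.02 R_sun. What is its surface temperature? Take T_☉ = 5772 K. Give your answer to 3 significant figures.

T/T_☉ = (L/L_☉)^(1/4) / (R/R_☉)^(1/2)
T = 5772 × (4.84×10^4)^(1/4) / √(9.02) = 5772 × 14.83 / 3.003 = 2.851×10^4 K.

2.85×10^4 K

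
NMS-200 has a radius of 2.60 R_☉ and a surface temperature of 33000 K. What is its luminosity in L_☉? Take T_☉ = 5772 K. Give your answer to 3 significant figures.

7.22×10^3 L_☉

L/L_☉ = (R/R_☉)² (T/T_☉)⁴ = (2.60)² × (33000/5772)⁴
       = 6.760 × (5.717)⁴ = 6.760 × 1068 = 7223.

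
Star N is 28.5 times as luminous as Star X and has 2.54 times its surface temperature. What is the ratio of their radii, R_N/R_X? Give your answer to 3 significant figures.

0.827

L ∝ R²T⁴ gives R ∝ √L / T², so
R_N/R_X = √(28.5) / (2.54)² = 5.339 / 6.452 = 0.8275.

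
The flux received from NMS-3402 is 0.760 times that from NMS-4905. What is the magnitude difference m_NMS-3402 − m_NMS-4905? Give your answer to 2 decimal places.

m_NMS-3402 − m_NMS-4905 = −2.5 log₁₀(F_NMS-3402/F_NMS-4905) = −2.5 log₁₀(0.760) = −2.5 × (-0.119) = 0.298.

0.30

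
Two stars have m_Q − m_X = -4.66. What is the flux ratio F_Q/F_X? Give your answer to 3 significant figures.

73.1

F_Q/F_X = 10^(−(m_Q − m_X)/2.5) = 10^(4.66/2.5) = 10^1.864 = 73.11.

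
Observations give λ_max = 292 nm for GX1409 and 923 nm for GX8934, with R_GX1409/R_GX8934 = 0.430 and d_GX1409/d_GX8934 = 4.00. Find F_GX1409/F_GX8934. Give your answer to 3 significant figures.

Wien's law: T_GX1409/T_GX8934 = λ_GX8934/λ_GX1409 = 923/292 = 3.161.
L_GX1409/L_GX8934 = (R_GX1409/R_GX8934)²(T_GX1409/T_GX8934)⁴ = (0.430)²(3.161)⁴ = 18.46.
F_GX1409/F_GX8934 = (L_GX1409/L_GX8934)/(d_GX1409/d_GX8934)² = 18.46/(4.00)² = 1.154.

1.15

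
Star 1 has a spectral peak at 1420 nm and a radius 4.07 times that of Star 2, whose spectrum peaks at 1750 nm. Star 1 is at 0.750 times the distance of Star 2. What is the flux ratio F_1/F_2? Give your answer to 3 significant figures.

Wien's law: T_1/T_2 = λ_2/λ_1 = 1750/1420 = 1.232.
L_1/L_2 = (R_1/R_2)²(T_1/T_2)⁴ = (4.07)²(1.232)⁴ = 38.21.
F_1/F_2 = (L_1/L_2)/(d_1/d_2)² = 38.21/(0.750)² = 67.93.

67.9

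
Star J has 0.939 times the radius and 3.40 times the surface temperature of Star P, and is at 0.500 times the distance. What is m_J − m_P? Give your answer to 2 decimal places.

-6.68

L_J/L_P = (0.939)²(3.40)⁴ = 117.8.
F_J/F_P = (L_J/L_P)/(d_J/d_P)² = 117.8/0.2500 = 471.3.
m_J − m_P = −2.5 log₁₀(471.3) = -6.68.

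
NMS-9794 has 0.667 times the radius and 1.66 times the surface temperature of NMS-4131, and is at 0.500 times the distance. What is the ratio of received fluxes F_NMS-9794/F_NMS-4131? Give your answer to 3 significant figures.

13.5

L_NMS-9794/L_NMS-4131 = (R_NMS-9794/R_NMS-4131)²(T_NMS-9794/T_NMS-4131)⁴ = (0.667)² × (1.66)⁴ = 3.378.
F_NMS-9794/F_NMS-4131 = (L_NMS-9794/L_NMS-4131)/(d_NMS-9794/d_NMS-4131)² = 3.378 / (0.500)² = 13.51.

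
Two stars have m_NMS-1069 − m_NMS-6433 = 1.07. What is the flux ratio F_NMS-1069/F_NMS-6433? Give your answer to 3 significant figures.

0.373

F_NMS-1069/F_NMS-6433 = 10^(−(m_NMS-1069 − m_NMS-6433)/2.5) = 10^(-1.07/2.5) = 10^-0.428 = 0.3733.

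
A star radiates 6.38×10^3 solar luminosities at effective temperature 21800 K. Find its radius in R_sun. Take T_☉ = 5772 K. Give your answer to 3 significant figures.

5.60 R_sun

R/R_☉ = √(L/L_☉) / (T/T_☉)² = √(6.38×10^3) / (3.777)²
       = 79.87 / 14.26 = 5.600.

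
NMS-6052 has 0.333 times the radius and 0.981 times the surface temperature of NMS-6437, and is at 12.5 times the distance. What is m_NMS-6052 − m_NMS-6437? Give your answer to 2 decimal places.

L_NMS-6052/L_NMS-6437 = (0.333)²(0.981)⁴ = 0.1027.
F_NMS-6052/F_NMS-6437 = (L_NMS-6052/L_NMS-6437)/(d_NMS-6052/d_NMS-6437)² = 0.1027/156.2 = 6.573×10^-4.
m_NMS-6052 − m_NMS-6437 = −2.5 log₁₀(6.573×10^-4) = 7.96.

7.96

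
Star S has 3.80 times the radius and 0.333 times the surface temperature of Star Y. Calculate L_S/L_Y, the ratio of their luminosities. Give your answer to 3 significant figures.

0.178

From the Stefan–Boltzmann law, L ∝ R²T⁴, so
L_S/L_Y = (R_S/R_Y)² (T_S/T_Y)⁴ = (3.80)² × (0.333)⁴ = 14.44 × 0.01230 = 0.1776.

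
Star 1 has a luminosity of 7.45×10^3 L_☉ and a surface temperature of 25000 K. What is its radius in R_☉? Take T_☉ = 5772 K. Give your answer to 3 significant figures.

4.60 R_☉

R/R_☉ = √(L/L_☉) / (T/T_☉)² = √(7.45×10^3) / (4.331)²
       = 86.31 / 18.76 = 4.601.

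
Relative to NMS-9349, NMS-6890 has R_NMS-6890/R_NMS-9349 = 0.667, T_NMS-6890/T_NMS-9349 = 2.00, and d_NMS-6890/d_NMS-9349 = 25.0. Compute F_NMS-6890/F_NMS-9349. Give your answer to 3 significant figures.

0.0114

L_NMS-6890/L_NMS-9349 = (R_NMS-6890/R_NMS-9349)²(T_NMS-6890/T_NMS-9349)⁴ = (0.667)² × (2.00)⁴ = 7.118.
F_NMS-6890/F_NMS-9349 = (L_NMS-6890/L_NMS-9349)/(d_NMS-6890/d_NMS-9349)² = 7.118 / (25.0)² = 0.01139.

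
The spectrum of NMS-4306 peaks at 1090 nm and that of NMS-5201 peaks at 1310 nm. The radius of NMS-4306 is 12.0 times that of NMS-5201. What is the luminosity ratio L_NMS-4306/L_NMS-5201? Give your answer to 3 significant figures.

300

Wien's law gives T ∝ 1/λ_max, so T_NMS-4306/T_NMS-5201 = λ_NMS-5201/λ_NMS-4306 = 1310/1090 = 1.202.
Then L ∝ R²T⁴ gives L_NMS-4306/L_NMS-5201 = (12.0)² × (1.202)⁴ = 144.0 × 2.086 = 300.4.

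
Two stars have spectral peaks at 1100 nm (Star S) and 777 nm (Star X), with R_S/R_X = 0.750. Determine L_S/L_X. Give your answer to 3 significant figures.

Wien's law gives T ∝ 1/λ_max, so T_S/T_X = λ_X/λ_S = 777/1100 = 0.7064.
Then L ∝ R²T⁴ gives L_S/L_X = (0.750)² × (0.7064)⁴ = 0.5625 × 0.2490 = 0.1400.

0.140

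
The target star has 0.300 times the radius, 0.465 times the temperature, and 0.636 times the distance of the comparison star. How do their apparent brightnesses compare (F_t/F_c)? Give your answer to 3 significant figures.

0.0104

L_t/L_c = (R_t/R_c)²(T_t/T_c)⁴ = (0.300)² × (0.465)⁴ = 0.004208.
F_t/F_c = (L_t/L_c)/(d_t/d_c)² = 0.004208 / (0.636)² = 0.01040.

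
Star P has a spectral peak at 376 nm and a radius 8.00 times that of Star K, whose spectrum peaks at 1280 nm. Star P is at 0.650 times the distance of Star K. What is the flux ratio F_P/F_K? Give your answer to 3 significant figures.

Wien's law: T_P/T_K = λ_K/λ_P = 1280/376 = 3.404.
L_P/L_K = (R_P/R_K)²(T_P/T_K)⁴ = (8.00)²(3.404)⁴ = 8595.
F_P/F_K = (L_P/L_K)/(d_P/d_K)² = 8595/(0.650)² = 2.034×10^4.

2.03×10^4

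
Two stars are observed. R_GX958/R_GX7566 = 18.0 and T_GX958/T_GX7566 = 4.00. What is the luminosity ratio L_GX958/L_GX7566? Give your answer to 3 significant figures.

8.29×10^4

From the Stefan–Boltzmann law, L ∝ R²T⁴, so
L_GX958/L_GX7566 = (R_GX958/R_GX7566)² (T_GX958/T_GX7566)⁴ = (18.0)² × (4.00)⁴ = 324.0 × 256.0 = 8.294×10^4.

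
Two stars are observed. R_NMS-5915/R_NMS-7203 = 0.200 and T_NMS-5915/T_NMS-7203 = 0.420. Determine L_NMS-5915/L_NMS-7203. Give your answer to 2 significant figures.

From the Stefan–Boltzmann law, L ∝ R²T⁴, so
L_NMS-5915/L_NMS-7203 = (R_NMS-5915/R_NMS-7203)² (T_NMS-5915/T_NMS-7203)⁴ = (0.200)² × (0.420)⁴ = 0.04000 × 0.03112 = 0.001245.

0.0012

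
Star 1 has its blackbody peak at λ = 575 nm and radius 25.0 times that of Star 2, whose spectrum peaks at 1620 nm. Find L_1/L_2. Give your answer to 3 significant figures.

Wien's law gives T ∝ 1/λ_max, so T_1/T_2 = λ_2/λ_1 = 1620/575 = 2.817.
Then L ∝ R²T⁴ gives L_1/L_2 = (25.0)² × (2.817)⁴ = 625.0 × 63.01 = 3.938×10^4.

3.94×10^4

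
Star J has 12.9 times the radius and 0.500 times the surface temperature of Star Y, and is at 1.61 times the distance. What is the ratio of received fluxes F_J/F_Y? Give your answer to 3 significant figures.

4.01

L_J/L_Y = (R_J/R_Y)²(T_J/T_Y)⁴ = (12.9)² × (0.500)⁴ = 10.40.
F_J/F_Y = (L_J/L_Y)/(d_J/d_Y)² = 10.40 / (1.61)² = 4.012.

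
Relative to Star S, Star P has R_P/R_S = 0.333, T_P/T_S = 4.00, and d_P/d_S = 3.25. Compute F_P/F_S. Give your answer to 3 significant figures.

2.69

L_P/L_S = (R_P/R_S)²(T_P/T_S)⁴ = (0.333)² × (4.00)⁴ = 28.39.
F_P/F_S = (L_P/L_S)/(d_P/d_S)² = 28.39 / (3.25)² = 2.688.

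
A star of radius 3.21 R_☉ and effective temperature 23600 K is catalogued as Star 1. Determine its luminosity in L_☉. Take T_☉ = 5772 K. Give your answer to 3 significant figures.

2.88×10^3 L_☉

L/L_☉ = (R/R_☉)² (T/T_☉)⁴ = (3.21)² × (23600/5772)⁴
       = 10.30 × (4.089)⁴ = 10.30 × 279.5 = 2880.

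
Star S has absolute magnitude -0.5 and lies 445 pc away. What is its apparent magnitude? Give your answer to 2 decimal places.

7.74

m = M + 5 log₁₀(d/10 pc) = -0.5 + 5 log₁₀(445/10)
  = -0.5 + 5 × 1.648 = -0.5 + 8.24 = 7.74.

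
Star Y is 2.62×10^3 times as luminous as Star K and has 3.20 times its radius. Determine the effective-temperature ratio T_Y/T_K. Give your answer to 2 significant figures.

4.0

L ∝ R²T⁴ gives T ∝ (L/R²)^(1/4), so
T_Y/T_K = (2.62×10^3 / 3.20²)^(1/4) = (255.9)^(1/4) = 3.999.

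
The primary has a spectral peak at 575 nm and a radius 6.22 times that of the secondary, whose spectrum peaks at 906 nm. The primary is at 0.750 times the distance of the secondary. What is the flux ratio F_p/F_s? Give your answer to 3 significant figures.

424

Wien's law: T_p/T_s = λ_s/λ_p = 906/575 = 1.576.
L_p/L_s = (R_p/R_s)²(T_p/T_s)⁴ = (6.22)²(1.576)⁴ = 238.5.
F_p/F_s = (L_p/L_s)/(d_p/d_s)² = 238.5/(0.750)² = 423.9.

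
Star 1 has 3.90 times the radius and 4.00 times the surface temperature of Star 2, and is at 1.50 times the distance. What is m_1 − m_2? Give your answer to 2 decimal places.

L_1/L_2 = (3.90)²(4.00)⁴ = 3894.
F_1/F_2 = (L_1/L_2)/(d_1/d_2)² = 3894/2.250 = 1731.
m_1 − m_2 = −2.5 log₁₀(1731) = -8.10.

-8.10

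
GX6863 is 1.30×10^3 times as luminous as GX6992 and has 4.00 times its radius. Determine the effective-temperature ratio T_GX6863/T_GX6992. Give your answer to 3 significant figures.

L ∝ R²T⁴ gives T ∝ (L/R²)^(1/4), so
T_GX6863/T_GX6992 = (1.30×10^3 / 4.00²)^(1/4) = (81.25)^(1/4) = 3.002.

3.00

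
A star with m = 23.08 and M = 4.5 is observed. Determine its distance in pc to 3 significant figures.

m − M = 5 log₁₀(d/10 pc)
23.08 − (4.5) = 18.58 = 5 log₁₀(d/10)
d = 10 × 10^(18.58/5) = 10 × 10^3.716 = 5.200×10^4 pc.

5.20×10^4 pc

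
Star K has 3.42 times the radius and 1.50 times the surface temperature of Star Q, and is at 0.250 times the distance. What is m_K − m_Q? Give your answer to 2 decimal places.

-7.44

L_K/L_Q = (3.42)²(1.50)⁴ = 59.21.
F_K/F_Q = (L_K/L_Q)/(d_K/d_Q)² = 59.21/0.06250 = 947.4.
m_K − m_Q = −2.5 log₁₀(947.4) = -7.44.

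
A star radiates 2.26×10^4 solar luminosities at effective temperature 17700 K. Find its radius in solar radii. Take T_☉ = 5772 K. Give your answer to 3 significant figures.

16.0 solar radii

R/R_☉ = √(L/L_☉) / (T/T_☉)² = √(2.26×10^4) / (3.067)²
       = 150.3 / 9.404 = 15.99.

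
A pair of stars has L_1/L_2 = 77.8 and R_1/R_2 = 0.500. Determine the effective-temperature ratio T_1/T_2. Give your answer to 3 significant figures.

4.20

L ∝ R²T⁴ gives T ∝ (L/R²)^(1/4), so
T_1/T_2 = (77.8 / 0.500²)^(1/4) = (311.2)^(1/4) = 4.200.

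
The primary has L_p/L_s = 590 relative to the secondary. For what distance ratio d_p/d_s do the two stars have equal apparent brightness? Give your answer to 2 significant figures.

Equal flux requires L_p/d_p² = L_s/d_s², so d_p/d_s = √(L_p/L_s)
= √(590) = 24.29.

24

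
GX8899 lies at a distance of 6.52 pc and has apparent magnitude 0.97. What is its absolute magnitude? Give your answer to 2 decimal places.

1.90

M = m − 5 log₁₀(d/10 pc) = 0.97 − 5 log₁₀(6.52/10)
  = 0.97 − 5 × -0.186 = 0.97 − -0.93 = 1.90.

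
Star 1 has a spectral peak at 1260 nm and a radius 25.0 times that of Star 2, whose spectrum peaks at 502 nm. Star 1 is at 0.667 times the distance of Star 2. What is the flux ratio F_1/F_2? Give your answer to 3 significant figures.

35.4

Wien's law: T_1/T_2 = λ_2/λ_1 = 502/1260 = 0.3984.
L_1/L_2 = (R_1/R_2)²(T_1/T_2)⁴ = (25.0)²(0.3984)⁴ = 15.75.
F_1/F_2 = (L_1/L_2)/(d_1/d_2)² = 15.75/(0.667)² = 35.40.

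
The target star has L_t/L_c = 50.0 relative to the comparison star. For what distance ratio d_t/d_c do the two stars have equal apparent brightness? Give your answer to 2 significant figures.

Equal flux requires L_t/d_t² = L_c/d_c², so d_t/d_c = √(L_t/L_c)
= √(50.0) = 7.071.

7.1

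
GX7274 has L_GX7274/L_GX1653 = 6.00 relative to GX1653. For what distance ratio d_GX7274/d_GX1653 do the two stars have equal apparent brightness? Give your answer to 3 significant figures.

2.45

Equal flux requires L_GX7274/d_GX7274² = L_GX1653/d_GX1653², so d_GX7274/d_GX1653 = √(L_GX7274/L_GX1653)
= √(6.00) = 2.449.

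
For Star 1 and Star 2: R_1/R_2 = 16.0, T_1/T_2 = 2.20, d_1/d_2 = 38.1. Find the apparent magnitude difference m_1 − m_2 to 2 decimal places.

-1.54

L_1/L_2 = (16.0)²(2.20)⁴ = 5997.
F_1/F_2 = (L_1/L_2)/(d_1/d_2)² = 5997/1452 = 4.131.
m_1 − m_2 = −2.5 log₁₀(4.131) = -1.54.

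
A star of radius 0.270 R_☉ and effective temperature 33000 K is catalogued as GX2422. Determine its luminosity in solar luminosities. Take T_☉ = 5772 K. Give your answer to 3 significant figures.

77.9 solar luminosities

L/L_☉ = (R/R_☉)² (T/T_☉)⁴ = (0.270)² × (33000/5772)⁴
       = 0.07290 × (5.717)⁴ = 0.07290 × 1068 = 77.89.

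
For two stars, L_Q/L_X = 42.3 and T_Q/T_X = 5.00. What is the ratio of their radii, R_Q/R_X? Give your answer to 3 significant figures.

L ∝ R²T⁴ gives R ∝ √L / T², so
R_Q/R_X = √(42.3) / (5.00)² = 6.504 / 25.00 = 0.2602.

0.260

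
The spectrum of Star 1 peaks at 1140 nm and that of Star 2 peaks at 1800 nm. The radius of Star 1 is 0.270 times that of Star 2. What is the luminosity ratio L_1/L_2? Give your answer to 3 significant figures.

Wien's law gives T ∝ 1/λ_max, so T_1/T_2 = λ_2/λ_1 = 1800/1140 = 1.579.
Then L ∝ R²T⁴ gives L_1/L_2 = (0.270)² × (1.579)⁴ = 0.07290 × 6.215 = 0.4531.

0.453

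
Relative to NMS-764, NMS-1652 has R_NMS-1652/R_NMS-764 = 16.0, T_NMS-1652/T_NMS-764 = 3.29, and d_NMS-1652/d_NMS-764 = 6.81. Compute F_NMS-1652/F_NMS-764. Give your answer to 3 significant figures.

647

L_NMS-1652/L_NMS-764 = (R_NMS-1652/R_NMS-764)²(T_NMS-1652/T_NMS-764)⁴ = (16.0)² × (3.29)⁴ = 2.999×10^4.
F_NMS-1652/F_NMS-764 = (L_NMS-1652/L_NMS-764)/(d_NMS-1652/d_NMS-764)² = 2.999×10^4 / (6.81)² = 646.7.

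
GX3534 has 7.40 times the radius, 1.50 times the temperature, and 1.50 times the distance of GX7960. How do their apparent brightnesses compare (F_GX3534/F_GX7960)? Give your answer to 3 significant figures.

L_GX3534/L_GX7960 = (R_GX3534/R_GX7960)²(T_GX3534/T_GX7960)⁴ = (7.40)² × (1.50)⁴ = 277.2.
F_GX3534/F_GX7960 = (L_GX3534/L_GX7960)/(d_GX3534/d_GX7960)² = 277.2 / (1.50)² = 123.2.

123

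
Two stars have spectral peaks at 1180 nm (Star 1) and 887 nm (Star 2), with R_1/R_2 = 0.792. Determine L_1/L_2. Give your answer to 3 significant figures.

Wien's law gives T ∝ 1/λ_max, so T_1/T_2 = λ_2/λ_1 = 887/1180 = 0.7517.
Then L ∝ R²T⁴ gives L_1/L_2 = (0.792)² × (0.7517)⁴ = 0.6273 × 0.3193 = 0.2003.

0.200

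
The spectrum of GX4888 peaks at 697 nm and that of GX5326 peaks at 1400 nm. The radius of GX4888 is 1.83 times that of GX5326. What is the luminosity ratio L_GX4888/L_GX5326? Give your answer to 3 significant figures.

Wien's law gives T ∝ 1/λ_max, so T_GX4888/T_GX5326 = λ_GX5326/λ_GX4888 = 1400/697 = 2.009.
Then L ∝ R²T⁴ gives L_GX4888/L_GX5326 = (1.83)² × (2.009)⁴ = 3.349 × 16.28 = 54.51.

54.5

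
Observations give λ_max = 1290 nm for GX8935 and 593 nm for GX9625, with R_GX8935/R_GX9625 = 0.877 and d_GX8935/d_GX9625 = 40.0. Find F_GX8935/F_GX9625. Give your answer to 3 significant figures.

Wien's law: T_GX8935/T_GX9625 = λ_GX9625/λ_GX8935 = 593/1290 = 0.4597.
L_GX8935/L_GX9625 = (R_GX8935/R_GX9625)²(T_GX8935/T_GX9625)⁴ = (0.877)²(0.4597)⁴ = 0.03434.
F_GX8935/F_GX9625 = (L_GX8935/L_GX9625)/(d_GX8935/d_GX9625)² = 0.03434/(40.0)² = 2.147×10^-5.

2.15×10^-5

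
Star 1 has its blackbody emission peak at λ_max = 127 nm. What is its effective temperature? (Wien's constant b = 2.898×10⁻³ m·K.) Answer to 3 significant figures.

2.28×10^4 K

T = b/λ_max = 2.898×10⁻³ / (127×10⁻⁹) = 2.282×10^4 K.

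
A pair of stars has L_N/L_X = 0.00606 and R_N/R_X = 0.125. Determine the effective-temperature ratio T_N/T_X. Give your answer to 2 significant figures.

L ∝ R²T⁴ gives T ∝ (L/R²)^(1/4), so
T_N/T_X = (0.00606 / 0.125²)^(1/4) = (0.3878)^(1/4) = 0.7892.

0.79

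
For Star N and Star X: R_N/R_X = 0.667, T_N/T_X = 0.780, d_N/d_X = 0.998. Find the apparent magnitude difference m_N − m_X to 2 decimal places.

L_N/L_X = (0.667)²(0.780)⁴ = 0.1647.
F_N/F_X = (L_N/L_X)/(d_N/d_X)² = 0.1647/0.9960 = 0.1653.
m_N − m_X = −2.5 log₁₀(0.1653) = 1.95.

1.95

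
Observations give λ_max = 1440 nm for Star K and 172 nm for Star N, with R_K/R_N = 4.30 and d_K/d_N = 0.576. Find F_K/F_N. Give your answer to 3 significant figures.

Wien's law: T_K/T_N = λ_N/λ_K = 172/1440 = 0.1194.
L_K/L_N = (R_K/R_N)²(T_K/T_N)⁴ = (4.30)²(0.1194)⁴ = 0.003764.
F_K/F_N = (L_K/L_N)/(d_K/d_N)² = 0.003764/(0.576)² = 0.01134.

0.0113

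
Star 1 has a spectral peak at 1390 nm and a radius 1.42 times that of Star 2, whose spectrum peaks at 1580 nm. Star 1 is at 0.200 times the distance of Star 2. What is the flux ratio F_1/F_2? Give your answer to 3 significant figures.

Wien's law: T_1/T_2 = λ_2/λ_1 = 1580/1390 = 1.137.
L_1/L_2 = (R_1/R_2)²(T_1/T_2)⁴ = (1.42)²(1.137)⁴ = 3.366.
F_1/F_2 = (L_1/L_2)/(d_1/d_2)² = 3.366/(0.200)² = 84.16.

84.2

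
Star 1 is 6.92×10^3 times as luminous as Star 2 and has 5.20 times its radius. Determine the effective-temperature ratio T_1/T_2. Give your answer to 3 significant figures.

L ∝ R²T⁴ gives T ∝ (L/R²)^(1/4), so
T_1/T_2 = (6.92×10^3 / 5.20²)^(1/4) = (255.9)^(1/4) = 4.000.

4.00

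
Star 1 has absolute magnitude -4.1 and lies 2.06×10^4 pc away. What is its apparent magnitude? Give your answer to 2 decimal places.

m = M + 5 log₁₀(d/10 pc) = -4.1 + 5 log₁₀(2.06×10^4/10)
  = -4.1 + 5 × 3.314 = -4.1 + 16.57 = 12.47.

12.47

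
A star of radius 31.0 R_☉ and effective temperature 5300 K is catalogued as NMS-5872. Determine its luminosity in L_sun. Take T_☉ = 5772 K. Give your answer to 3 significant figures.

683 L_sun

L/L_☉ = (R/R_☉)² (T/T_☉)⁴ = (31.0)² × (5300/5772)⁴
       = 961.0 × (0.9182)⁴ = 961.0 × 0.7109 = 683.2.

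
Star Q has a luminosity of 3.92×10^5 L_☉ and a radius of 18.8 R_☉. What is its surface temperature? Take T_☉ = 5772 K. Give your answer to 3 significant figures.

3.33×10^4 K

T/T_☉ = (L/L_☉)^(1/4) / (R/R_☉)^(1/2)
T = 5772 × (3.92×10^5)^(1/4) / √(18.8) = 5772 × 25.02 / 4.336 = 3.331×10^4 K.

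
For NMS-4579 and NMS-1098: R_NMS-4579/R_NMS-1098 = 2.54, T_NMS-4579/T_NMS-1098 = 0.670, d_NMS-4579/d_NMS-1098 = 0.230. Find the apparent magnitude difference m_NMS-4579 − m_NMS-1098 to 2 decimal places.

-3.48

L_NMS-4579/L_NMS-1098 = (2.54)²(0.670)⁴ = 1.300.
F_NMS-4579/F_NMS-1098 = (L_NMS-4579/L_NMS-1098)/(d_NMS-4579/d_NMS-1098)² = 1.300/0.05290 = 24.58.
m_NMS-4579 − m_NMS-1098 = −2.5 log₁₀(24.58) = -3.48.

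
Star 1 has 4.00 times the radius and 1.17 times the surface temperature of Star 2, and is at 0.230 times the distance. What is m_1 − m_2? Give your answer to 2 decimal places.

-6.88

L_1/L_2 = (4.00)²(1.17)⁴ = 29.98.
F_1/F_2 = (L_1/L_2)/(d_1/d_2)² = 29.98/0.05290 = 566.8.
m_1 − m_2 = −2.5 log₁₀(566.8) = -6.88.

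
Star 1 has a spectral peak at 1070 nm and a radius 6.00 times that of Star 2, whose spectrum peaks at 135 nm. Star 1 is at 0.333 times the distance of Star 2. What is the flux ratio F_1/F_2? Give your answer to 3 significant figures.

Wien's law: T_1/T_2 = λ_2/λ_1 = 135/1070 = 0.1262.
L_1/L_2 = (R_1/R_2)²(T_1/T_2)⁴ = (6.00)²(0.1262)⁴ = 0.009122.
F_1/F_2 = (L_1/L_2)/(d_1/d_2)² = 0.009122/(0.333)² = 0.08226.

0.0823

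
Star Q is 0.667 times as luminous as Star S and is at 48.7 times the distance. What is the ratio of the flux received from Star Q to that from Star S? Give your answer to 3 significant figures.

F = L/(4πd²), so F_Q/F_S = (L_Q/L_S) / (d_Q/d_S)²
= 0.667 / (48.7)² = 0.667 / 2372 = 2.812×10^-4.

2.81×10^-4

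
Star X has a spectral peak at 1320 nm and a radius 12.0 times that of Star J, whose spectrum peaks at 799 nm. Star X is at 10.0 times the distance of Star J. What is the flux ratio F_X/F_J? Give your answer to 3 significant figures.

Wien's law: T_X/T_J = λ_J/λ_X = 799/1320 = 0.6053.
L_X/L_J = (R_X/R_J)²(T_X/T_J)⁴ = (12.0)²(0.6053)⁴ = 19.33.
F_X/F_J = (L_X/L_J)/(d_X/d_J)² = 19.33/(10.0)² = 0.1933.

0.193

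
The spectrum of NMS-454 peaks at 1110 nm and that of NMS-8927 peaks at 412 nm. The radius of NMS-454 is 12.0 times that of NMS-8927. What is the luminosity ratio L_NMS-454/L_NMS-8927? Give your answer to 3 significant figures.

2.73

Wien's law gives T ∝ 1/λ_max, so T_NMS-454/T_NMS-8927 = λ_NMS-8927/λ_NMS-454 = 412/1110 = 0.3712.
Then L ∝ R²T⁴ gives L_NMS-454/L_NMS-8927 = (12.0)² × (0.3712)⁴ = 144.0 × 0.01898 = 2.733.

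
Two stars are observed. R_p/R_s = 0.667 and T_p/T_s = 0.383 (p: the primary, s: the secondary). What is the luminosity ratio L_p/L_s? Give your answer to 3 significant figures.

From the Stefan–Boltzmann law, L ∝ R²T⁴, so
L_p/L_s = (R_p/R_s)² (T_p/T_s)⁴ = (0.667)² × (0.383)⁴ = 0.4449 × 0.02152 = 0.009573.

0.00957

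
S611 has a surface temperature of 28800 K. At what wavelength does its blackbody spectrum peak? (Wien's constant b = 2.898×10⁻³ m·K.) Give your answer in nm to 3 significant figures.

λ_max = b/T = 2.898×10⁻³ / 28800 = 1.01×10^-7 m = 100.6 nm.

101 nm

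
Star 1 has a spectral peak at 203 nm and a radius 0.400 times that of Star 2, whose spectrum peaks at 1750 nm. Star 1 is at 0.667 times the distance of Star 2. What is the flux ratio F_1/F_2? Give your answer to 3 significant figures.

Wien's law: T_1/T_2 = λ_2/λ_1 = 1750/203 = 8.621.
L_1/L_2 = (R_1/R_2)²(T_1/T_2)⁴ = (0.400)²(8.621)⁴ = 883.7.
F_1/F_2 = (L_1/L_2)/(d_1/d_2)² = 883.7/(0.667)² = 1986.

1.99×10^3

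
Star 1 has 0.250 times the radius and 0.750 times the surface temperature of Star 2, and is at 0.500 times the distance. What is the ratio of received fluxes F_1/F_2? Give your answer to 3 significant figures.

0.0791

L_1/L_2 = (R_1/R_2)²(T_1/T_2)⁴ = (0.250)² × (0.750)⁴ = 0.01978.
F_1/F_2 = (L_1/L_2)/(d_1/d_2)² = 0.01978 / (0.500)² = 0.07910.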